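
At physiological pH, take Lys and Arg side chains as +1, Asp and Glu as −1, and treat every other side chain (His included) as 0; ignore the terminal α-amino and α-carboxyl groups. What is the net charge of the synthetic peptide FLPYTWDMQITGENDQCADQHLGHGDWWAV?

Positive (K, R): none → +0.
Negative (D, E): D7, E13, D15, D19, D26 → −5.
Net charge = (+0) + (−5) = −5.

-5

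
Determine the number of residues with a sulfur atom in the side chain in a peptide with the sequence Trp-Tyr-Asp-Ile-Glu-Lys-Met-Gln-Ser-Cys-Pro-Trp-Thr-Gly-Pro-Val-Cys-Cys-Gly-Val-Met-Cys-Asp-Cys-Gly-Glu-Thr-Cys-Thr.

Only Cys (C) and Met (M) have a sulfur atom in the side chain.
Matching residues: Met7, Cys10, Cys17, Cys18, Met21, Cys22, Cys24, Cys28.

8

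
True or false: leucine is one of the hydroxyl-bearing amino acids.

False

S, T, and Y are the three residues with a side-chain hydroxyl.
Leucine is not in this group.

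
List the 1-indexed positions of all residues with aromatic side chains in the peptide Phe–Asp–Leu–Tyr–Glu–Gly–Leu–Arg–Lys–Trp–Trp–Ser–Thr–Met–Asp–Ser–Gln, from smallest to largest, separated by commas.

Phenylalanine (F), tryptophan (W), and tyrosine (Y) have aromatic ring side chains.
Matching residues: Phe1, Tyr4, Trp10, Trp11.

1, 4, 10, 11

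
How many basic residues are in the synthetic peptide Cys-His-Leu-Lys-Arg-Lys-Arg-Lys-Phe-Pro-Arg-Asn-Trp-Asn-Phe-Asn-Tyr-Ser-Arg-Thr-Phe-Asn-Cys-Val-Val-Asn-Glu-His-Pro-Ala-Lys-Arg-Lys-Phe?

Lysine (K), arginine (R), and histidine (H) have basic, nitrogen-containing side chains.
Matching residues: His2, Lys4, Arg5, Lys6, Arg7, Lys8, Arg11, Arg19, His28, Lys31, Arg32, Lys33.

12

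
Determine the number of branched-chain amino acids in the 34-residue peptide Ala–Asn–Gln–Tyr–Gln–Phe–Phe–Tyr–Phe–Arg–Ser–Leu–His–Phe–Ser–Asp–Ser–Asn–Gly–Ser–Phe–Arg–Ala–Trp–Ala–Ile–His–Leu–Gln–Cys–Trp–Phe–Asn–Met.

3

Valine (V), leucine (L), and isoleucine (I) are the branched-chain amino acids.
Matching residues: Leu12, Ile26, Leu28.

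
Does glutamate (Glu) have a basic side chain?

No

K, R, and H are the three residues with basic side chains (ε-amine, guanidinium, and imidazole respectively).
Glutamate is not in this group.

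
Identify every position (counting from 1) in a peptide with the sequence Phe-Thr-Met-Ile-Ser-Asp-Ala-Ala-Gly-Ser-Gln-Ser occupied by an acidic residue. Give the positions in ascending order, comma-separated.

Only D (aspartate) and E (glutamate) carry a side-chain carboxylic acid.
Matching residues: Asp6.

6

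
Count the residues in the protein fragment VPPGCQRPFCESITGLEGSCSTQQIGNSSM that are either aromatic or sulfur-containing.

5

Aromatic: F, W, Y. Sulfur-containing: C, M.
Aromatic residues here: F9 (1).
Sulfur-containing residues here: C5, C10, C20, M30 (4).
The two groups share no amino acid, so total = 1 + 4 = 5.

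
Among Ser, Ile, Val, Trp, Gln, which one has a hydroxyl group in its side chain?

Ser

S, T, and Y are the three residues with a side-chain hydroxyl.
Of the listed options, only Ser belongs to this group.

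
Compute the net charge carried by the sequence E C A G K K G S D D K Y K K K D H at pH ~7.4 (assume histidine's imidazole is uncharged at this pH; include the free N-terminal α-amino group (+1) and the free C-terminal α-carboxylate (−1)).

+2

The side chains ionized at physiological pH are Lys/Arg (+1) and Asp/Glu (−1); with His treated as neutral, nothing else contributes.
Positive (K, R): K5, K6, K11, K13, K14, K15 → +6.
Negative (D, E): E1, D9, D10, D16 → −4.
The N-terminus (+1) and C-terminus (−1) cancel.
Net charge = (+6) + (−4) = +2.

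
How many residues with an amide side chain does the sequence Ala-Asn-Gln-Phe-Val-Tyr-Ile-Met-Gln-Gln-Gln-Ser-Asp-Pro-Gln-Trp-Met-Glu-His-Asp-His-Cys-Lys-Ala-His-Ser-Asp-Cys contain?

The amide-side-chain residues are Asn (N) and Gln (Q).
Matching residues: Asn2, Gln3, Gln9, Gln10, Gln11, Gln15.

6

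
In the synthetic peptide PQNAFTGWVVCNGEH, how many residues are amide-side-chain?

Asparagine (N) and glutamine (Q) have uncharged amide side chains.
Matching residues: Q2, N3, N12.

3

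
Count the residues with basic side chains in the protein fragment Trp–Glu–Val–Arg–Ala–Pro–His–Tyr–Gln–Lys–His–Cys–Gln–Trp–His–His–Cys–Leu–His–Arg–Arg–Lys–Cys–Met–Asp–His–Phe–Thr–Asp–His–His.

13

K, R, and H are the three residues with basic side chains (ε-amine, guanidinium, and imidazole respectively).
Matching residues: Arg4, His7, Lys10, His11, His15, His16, His19, Arg20, Arg21, Lys22, His26, His30, His31.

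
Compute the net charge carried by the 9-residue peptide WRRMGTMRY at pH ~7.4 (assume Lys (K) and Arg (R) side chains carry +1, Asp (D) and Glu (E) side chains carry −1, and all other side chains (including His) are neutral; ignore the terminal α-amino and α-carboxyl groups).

+3

Positive (K, R): R2, R3, R8 → +3.
Negative (D, E): none → −0.
Net charge = (+3) + (−0) = +3.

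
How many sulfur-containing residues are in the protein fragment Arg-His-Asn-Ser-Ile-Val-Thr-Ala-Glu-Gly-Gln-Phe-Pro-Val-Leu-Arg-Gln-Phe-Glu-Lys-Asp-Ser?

0

Cysteine (C, thiol) and methionine (M, thioether) are the two sulfur-containing amino acids.
None of the 22 residues belong to this group.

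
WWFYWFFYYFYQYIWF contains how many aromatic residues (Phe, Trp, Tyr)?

14

Matching residues: W1, W2, F3, Y4, W5, F6, F7, Y8, Y9, F10, Y11, Y13, W15, F16.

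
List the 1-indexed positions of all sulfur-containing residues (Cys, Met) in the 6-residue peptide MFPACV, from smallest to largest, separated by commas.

1, 5

Matching residues: M1, C5.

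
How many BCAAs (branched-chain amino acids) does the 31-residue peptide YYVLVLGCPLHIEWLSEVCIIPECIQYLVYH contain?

V, L, and I make up the branched-chain aliphatic group.
Matching residues: V3, L4, V5, L6, L10, I12, L15, V18, I20, I21, I25, L28, V29.

13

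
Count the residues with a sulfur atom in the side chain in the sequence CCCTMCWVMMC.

The sulfur-bearing residues are cysteine (–SH) and methionine (–S–CH₃).
Matching residues: C1, C2, C3, M5, C6, M9, M10, C11.

8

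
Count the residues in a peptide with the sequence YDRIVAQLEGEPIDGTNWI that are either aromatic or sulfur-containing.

2

Aromatic: F, W, Y. Sulfur-containing: C, M.
Aromatic residues here: Y1, W18 (2).
Sulfur-containing residues here: none (0).
The two groups share no amino acid, so total = 2 + 0 = 2.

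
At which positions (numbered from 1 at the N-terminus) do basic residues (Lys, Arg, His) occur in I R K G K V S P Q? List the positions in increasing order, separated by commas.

Matching residues: R2, K3, K5.

2, 3, 5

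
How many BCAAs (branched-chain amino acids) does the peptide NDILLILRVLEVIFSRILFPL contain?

V, L, and I make up the branched-chain aliphatic group.
Matching residues: I3, L4, L5, I6, L7, V9, L10, V12, I13, I17, L18, L21.

12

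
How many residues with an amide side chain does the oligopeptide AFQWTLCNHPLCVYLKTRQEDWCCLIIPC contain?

Asparagine (N) and glutamine (Q) have uncharged amide side chains.
Matching residues: Q3, N8, Q19.

3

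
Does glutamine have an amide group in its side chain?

Yes

The amide-side-chain residues are Asn (N) and Gln (Q).
Glutamine is in this group.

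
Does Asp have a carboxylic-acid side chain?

Yes

Only D (aspartate) and E (glutamate) carry a side-chain carboxylic acid.
Aspartate is in this group.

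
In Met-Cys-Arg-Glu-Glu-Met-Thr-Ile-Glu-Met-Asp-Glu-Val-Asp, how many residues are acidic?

6

Only D (aspartate) and E (glutamate) carry a side-chain carboxylic acid.
Matching residues: Glu4, Glu5, Glu9, Asp11, Glu12, Asp14.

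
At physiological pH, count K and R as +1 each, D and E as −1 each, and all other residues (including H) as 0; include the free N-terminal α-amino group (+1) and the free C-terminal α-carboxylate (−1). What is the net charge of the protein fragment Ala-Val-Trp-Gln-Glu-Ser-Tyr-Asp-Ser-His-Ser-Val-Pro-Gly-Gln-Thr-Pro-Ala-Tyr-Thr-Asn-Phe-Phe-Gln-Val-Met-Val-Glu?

-3

Positive (K, R): none → +0.
Negative (D, E): Glu5, Asp8, Glu28 → −3.
The N-terminus (+1) and C-terminus (−1) cancel.
Net charge = (+0) + (−3) = −3.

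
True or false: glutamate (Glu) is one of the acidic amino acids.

True

The acidic residues are Asp (D) and Glu (E), whose side chains end in a carboxylate group.
Glutamate is in this group.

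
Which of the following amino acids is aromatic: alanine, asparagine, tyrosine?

Phenylalanine (F), tryptophan (W), and tyrosine (Y) have aromatic ring side chains.
Of the listed options, only tyrosine belongs to this group.

tyrosine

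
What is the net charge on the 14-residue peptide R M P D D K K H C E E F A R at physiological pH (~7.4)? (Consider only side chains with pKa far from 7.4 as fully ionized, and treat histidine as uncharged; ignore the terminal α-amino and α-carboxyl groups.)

0

The side chains ionized at physiological pH are Lys/Arg (+1) and Asp/Glu (−1); with His treated as neutral, nothing else contributes.
Positive (K, R): R1, K6, K7, R14 → +4.
Negative (D, E): D4, D5, E10, E11 → −4.
Net charge = (+4) + (−4) = 0.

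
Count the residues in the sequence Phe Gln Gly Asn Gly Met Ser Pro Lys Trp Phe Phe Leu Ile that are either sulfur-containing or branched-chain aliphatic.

Sulfur-containing: C, M. Branched-chain aliphatic: I, L, V.
Sulfur-containing residues here: Met6 (1).
Branched-chain aliphatic residues here: Leu13, Ile14 (2).
The two groups share no amino acid, so total = 1 + 2 = 3.

3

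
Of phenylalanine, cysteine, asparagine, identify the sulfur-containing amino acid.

cysteine

Cysteine (C, thiol) and methionine (M, thioether) are the two sulfur-containing amino acids.
Of the listed options, only cysteine belongs to this group.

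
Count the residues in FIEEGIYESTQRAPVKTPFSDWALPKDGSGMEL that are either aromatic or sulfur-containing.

Aromatic: F, W, Y. Sulfur-containing: C, M.
Aromatic residues here: F1, Y7, F19, W22 (4).
Sulfur-containing residues here: M31 (1).
The two groups share no amino acid, so total = 4 + 1 = 5.

5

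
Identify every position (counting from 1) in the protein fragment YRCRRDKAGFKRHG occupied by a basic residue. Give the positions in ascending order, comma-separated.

Matching residues: R2, R4, R5, K7, K11, R12, H13.

2, 4, 5, 7, 11, 12, 13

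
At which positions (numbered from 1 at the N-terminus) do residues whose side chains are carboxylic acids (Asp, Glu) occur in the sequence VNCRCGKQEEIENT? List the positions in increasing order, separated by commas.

Matching residues: E9, E10, E12.

9, 10, 12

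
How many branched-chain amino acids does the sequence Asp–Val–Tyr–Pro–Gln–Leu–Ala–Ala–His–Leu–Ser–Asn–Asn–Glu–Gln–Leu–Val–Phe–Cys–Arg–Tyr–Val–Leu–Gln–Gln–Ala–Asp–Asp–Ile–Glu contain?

8

Valine (V), leucine (L), and isoleucine (I) are the branched-chain amino acids.
Matching residues: Val2, Leu6, Leu10, Leu16, Val17, Val22, Leu23, Ile29.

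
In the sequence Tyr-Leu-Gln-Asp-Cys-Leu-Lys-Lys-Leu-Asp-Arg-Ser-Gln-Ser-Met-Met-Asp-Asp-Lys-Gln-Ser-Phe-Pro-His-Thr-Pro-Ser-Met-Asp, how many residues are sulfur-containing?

The sulfur-bearing residues are cysteine (–SH) and methionine (–S–CH₃).
Matching residues: Cys5, Met15, Met16, Met28.

4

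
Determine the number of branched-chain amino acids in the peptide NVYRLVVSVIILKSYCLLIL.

V, L, and I make up the branched-chain aliphatic group.
Matching residues: V2, L5, V6, V7, V9, I10, I11, L12, L17, L18, I19, L20.

12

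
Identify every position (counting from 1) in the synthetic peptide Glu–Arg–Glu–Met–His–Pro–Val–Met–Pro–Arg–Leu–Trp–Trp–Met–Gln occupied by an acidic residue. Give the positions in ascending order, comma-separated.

The acidic residues are Asp (D) and Glu (E), whose side chains end in a carboxylate group.
Matching residues: Glu1, Glu3.

1, 3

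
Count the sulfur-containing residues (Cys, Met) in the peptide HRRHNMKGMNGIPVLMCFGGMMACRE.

Matching residues: M6, M9, M16, C17, M21, M22, C24.

7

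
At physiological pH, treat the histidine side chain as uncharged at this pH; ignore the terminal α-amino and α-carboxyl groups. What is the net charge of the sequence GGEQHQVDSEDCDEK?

At pH ~7.4 the Lys and Arg side chains are protonated (+1), the Asp and Glu side chains are deprotonated (−1), and with His taken as neutral all other side chains carry no charge.
Positive (K, R): K15 → +1.
Negative (D, E): E3, D8, E10, D11, D13, E14 → −6.
Net charge = (+1) + (−6) = −5.

-5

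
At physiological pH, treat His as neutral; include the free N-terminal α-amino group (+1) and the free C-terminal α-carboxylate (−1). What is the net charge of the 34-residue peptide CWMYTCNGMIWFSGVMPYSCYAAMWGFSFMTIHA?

At pH ~7.4 the Lys and Arg side chains are protonated (+1), the Asp and Glu side chains are deprotonated (−1), and with His taken as neutral all other side chains carry no charge.
Positive (K, R): none → +0.
Negative (D, E): none → −0.
The N-terminus (+1) and C-terminus (−1) cancel.
Net charge = (+0) + (−0) = 0.

0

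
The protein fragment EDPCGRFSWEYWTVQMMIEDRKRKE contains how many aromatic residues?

The aromatic amino acids are Phe (F, benzyl), Trp (W, indole), and Tyr (Y, phenol).
Matching residues: F7, W9, Y11, W12.

4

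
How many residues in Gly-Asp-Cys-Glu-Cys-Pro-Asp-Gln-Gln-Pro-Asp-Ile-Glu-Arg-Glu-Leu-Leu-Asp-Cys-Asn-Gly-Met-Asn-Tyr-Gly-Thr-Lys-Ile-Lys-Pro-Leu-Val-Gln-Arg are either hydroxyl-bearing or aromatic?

Hydroxyl-bearing: S, T, Y. Aromatic: F, W, Y.
Hydroxyl-bearing residues here: Tyr24, Thr26 (2).
Aromatic residues here: Tyr24 (1).
Y is in both groups, so the 1 Y residue must not be double-counted.
Total = 2 + 1 − 1 = 2.

2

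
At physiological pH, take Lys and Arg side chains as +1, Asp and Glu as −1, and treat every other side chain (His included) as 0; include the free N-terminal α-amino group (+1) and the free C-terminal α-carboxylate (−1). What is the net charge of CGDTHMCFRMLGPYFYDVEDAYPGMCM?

Positive (K, R): R9 → +1.
Negative (D, E): D3, D17, E19, D20 → −4.
The N-terminus (+1) and C-terminus (−1) cancel.
Net charge = (+1) + (−4) = −3.

-3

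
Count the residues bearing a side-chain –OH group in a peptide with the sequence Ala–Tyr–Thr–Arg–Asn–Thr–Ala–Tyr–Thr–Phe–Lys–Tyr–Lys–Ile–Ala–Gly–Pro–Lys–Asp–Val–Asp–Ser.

S, T, and Y are the three residues with a side-chain hydroxyl.
Matching residues: Tyr2, Thr3, Thr6, Tyr8, Thr9, Tyr12, Ser22.

7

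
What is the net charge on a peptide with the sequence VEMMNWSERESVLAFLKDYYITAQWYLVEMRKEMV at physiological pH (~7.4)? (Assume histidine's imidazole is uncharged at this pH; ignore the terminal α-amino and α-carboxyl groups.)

The side chains ionized at physiological pH are Lys/Arg (+1) and Asp/Glu (−1); with His treated as neutral, nothing else contributes.
Positive (K, R): R9, K17, R31, K32 → +4.
Negative (D, E): E2, E8, E10, D18, E29, E33 → −6.
Net charge = (+4) + (−6) = −2.

-2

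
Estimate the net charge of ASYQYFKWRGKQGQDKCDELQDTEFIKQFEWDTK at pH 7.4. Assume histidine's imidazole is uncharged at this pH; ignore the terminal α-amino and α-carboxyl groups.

-1

At pH ~7.4 the Lys and Arg side chains are protonated (+1), the Asp and Glu side chains are deprotonated (−1), and with His taken as neutral all other side chains carry no charge.
Positive (K, R): K7, R9, K11, K16, K27, K34 → +6.
Negative (D, E): D15, D18, E19, D22, E24, E30, D32 → −7.
Net charge = (+6) + (−7) = −1.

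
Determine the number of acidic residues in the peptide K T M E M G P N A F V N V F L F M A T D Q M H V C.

The acidic residues are Asp (D) and Glu (E), whose side chains end in a carboxylate group.
Matching residues: E4, D20.

2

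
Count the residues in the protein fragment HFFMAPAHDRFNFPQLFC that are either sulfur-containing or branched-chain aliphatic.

3

Sulfur-containing: C, M. Branched-chain aliphatic: I, L, V.
Sulfur-containing residues here: M4, C18 (2).
Branched-chain aliphatic residues here: L16 (1).
The two groups share no amino acid, so total = 2 + 1 = 3.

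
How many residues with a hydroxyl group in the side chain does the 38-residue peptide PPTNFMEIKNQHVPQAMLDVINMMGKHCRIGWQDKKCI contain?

S, T, and Y are the three residues with a side-chain hydroxyl.
Matching residues: T3.

1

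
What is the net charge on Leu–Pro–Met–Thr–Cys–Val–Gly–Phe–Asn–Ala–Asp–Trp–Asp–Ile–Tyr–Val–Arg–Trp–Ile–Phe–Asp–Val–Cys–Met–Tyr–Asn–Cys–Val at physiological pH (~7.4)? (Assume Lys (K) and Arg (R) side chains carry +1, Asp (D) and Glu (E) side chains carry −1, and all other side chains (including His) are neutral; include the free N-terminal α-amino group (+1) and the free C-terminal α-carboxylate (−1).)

Positive (K, R): Arg17 → +1.
Negative (D, E): Asp11, Asp13, Asp21 → −3.
The N-terminus (+1) and C-terminus (−1) cancel.
Net charge = (+1) + (−3) = −2.

-2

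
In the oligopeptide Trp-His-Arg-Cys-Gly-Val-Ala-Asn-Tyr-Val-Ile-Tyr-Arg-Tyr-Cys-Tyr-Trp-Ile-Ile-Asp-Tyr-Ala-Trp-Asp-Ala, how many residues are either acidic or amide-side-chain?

3

Acidic: D, E. Amide-side-chain: N, Q.
Acidic residues here: Asp20, Asp24 (2).
Amide-side-chain residues here: Asn8 (1).
The two groups share no amino acid, so total = 2 + 1 = 3.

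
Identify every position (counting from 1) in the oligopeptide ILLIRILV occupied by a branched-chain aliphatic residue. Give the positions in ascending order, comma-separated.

1, 2, 3, 4, 6, 7, 8

Valine (V), leucine (L), and isoleucine (I) are the branched-chain amino acids.
Matching residues: I1, L2, L3, I4, I6, L7, V8.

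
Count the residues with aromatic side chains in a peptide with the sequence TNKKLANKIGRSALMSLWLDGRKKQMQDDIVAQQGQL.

1

Phenylalanine (F), tryptophan (W), and tyrosine (Y) have aromatic ring side chains.
Matching residues: W18.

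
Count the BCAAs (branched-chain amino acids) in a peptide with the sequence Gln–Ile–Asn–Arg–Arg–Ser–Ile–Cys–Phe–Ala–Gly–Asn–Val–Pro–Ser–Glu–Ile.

4

The BCAAs are Val, Leu, and Ile — aliphatic side chains with a branch point.
Matching residues: Ile2, Ile7, Val13, Ile17.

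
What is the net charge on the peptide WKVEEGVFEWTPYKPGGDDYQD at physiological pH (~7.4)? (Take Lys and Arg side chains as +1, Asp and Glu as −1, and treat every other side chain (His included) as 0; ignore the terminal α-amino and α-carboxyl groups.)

Positive (K, R): K2, K14 → +2.
Negative (D, E): E4, E5, E9, D18, D19, D22 → −6.
Net charge = (+2) + (−6) = −4.

-4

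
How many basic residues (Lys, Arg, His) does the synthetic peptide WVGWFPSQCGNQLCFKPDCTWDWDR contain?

2

Matching residues: K16, R25.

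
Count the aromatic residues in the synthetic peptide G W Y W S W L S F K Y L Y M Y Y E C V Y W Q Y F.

13

Phenylalanine (F), tryptophan (W), and tyrosine (Y) have aromatic ring side chains.
Matching residues: W2, Y3, W4, W6, F9, Y11, Y13, Y15, Y16, Y20, W21, Y23, F24.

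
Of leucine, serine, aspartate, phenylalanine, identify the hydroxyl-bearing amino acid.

serine

The –OH-bearing residues are Ser, Thr (aliphatic alcohols), and Tyr (phenol).
Of the listed options, only serine belongs to this group.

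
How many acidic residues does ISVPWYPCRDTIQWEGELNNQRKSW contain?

3

The acidic residues are Asp (D) and Glu (E), whose side chains end in a carboxylate group.
Matching residues: D10, E15, E17.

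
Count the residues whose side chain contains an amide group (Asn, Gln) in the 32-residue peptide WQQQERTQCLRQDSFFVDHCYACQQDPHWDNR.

Matching residues: Q2, Q3, Q4, Q8, Q12, Q24, Q25, N31.

8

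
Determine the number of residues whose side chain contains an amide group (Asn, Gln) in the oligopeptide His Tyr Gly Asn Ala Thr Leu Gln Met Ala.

2

Matching residues: Asn4, Gln8.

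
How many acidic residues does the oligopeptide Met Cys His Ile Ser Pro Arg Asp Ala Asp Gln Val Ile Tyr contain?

2

Only D (aspartate) and E (glutamate) carry a side-chain carboxylic acid.
Matching residues: Asp8, Asp10.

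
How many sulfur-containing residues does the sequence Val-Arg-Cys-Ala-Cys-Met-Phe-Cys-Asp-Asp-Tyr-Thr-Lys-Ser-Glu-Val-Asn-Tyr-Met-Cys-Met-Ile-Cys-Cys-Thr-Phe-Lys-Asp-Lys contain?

Cysteine (C, thiol) and methionine (M, thioether) are the two sulfur-containing amino acids.
Matching residues: Cys3, Cys5, Met6, Cys8, Met19, Cys20, Met21, Cys23, Cys24.

9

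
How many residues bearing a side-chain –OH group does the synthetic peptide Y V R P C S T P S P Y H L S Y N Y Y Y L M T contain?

11

Serine (S), threonine (T), and tyrosine (Y) each carry a hydroxyl group on the side chain.
Matching residues: Y1, S6, T7, S9, Y11, S14, Y15, Y17, Y18, Y19, T22.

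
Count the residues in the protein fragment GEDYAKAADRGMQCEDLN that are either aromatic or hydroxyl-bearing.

Aromatic: F, W, Y. Hydroxyl-bearing: S, T, Y.
Aromatic residues here: Y4 (1).
Hydroxyl-bearing residues here: Y4 (1).
Y is in both groups, so the 1 Y residue must not be double-counted.
Total = 1 + 1 − 1 = 1.

1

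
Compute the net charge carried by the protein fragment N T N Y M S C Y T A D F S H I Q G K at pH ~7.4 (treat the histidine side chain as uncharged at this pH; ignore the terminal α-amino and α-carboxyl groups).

The side chains ionized at physiological pH are Lys/Arg (+1) and Asp/Glu (−1); with His treated as neutral, nothing else contributes.
Positive (K, R): K18 → +1.
Negative (D, E): D11 → −1.
Net charge = (+1) + (−1) = 0.

0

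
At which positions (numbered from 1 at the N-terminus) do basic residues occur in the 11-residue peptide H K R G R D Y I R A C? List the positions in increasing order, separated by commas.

The basic amino acids are Lys (K), Arg (R), and His (H).
Matching residues: H1, K2, R3, R5, R9.

1, 2, 3, 5, 9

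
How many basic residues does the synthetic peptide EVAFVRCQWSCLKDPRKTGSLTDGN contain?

4

Lysine (K), arginine (R), and histidine (H) have basic, nitrogen-containing side chains.
Matching residues: R6, K13, R16, K17.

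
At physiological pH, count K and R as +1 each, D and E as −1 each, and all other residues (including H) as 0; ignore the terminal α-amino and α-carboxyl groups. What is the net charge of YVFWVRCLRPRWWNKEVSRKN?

+5

Positive (K, R): R6, R9, R11, K15, R19, K20 → +6.
Negative (D, E): E16 → −1.
Net charge = (+6) + (−1) = +5.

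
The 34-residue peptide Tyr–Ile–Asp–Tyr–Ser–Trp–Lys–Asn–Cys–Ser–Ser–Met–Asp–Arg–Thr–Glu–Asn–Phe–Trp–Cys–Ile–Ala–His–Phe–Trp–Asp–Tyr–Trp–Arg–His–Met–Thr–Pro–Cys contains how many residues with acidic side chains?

Only D (aspartate) and E (glutamate) carry a side-chain carboxylic acid.
Matching residues: Asp3, Asp13, Glu16, Asp26.

4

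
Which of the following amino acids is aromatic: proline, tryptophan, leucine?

tryptophan

F, W, and Y each carry an aromatic ring on the side chain.
Of the listed options, only tryptophan belongs to this group.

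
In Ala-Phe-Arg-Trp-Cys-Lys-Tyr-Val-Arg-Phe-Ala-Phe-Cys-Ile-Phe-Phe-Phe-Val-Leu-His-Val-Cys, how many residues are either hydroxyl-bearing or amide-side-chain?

Hydroxyl-bearing: S, T, Y. Amide-side-chain: N, Q.
Hydroxyl-bearing residues here: Tyr7 (1).
Amide-side-chain residues here: none (0).
The two groups share no amino acid, so total = 1 + 0 = 1.

1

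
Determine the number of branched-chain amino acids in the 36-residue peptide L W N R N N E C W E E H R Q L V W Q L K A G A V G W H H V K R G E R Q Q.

Valine (V), leucine (L), and isoleucine (I) are the branched-chain amino acids.
Matching residues: L1, L15, V16, L19, V24, V29.

6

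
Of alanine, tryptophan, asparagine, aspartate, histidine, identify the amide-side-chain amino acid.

asparagine

The amide-side-chain residues are Asn (N) and Gln (Q).
Of the listed options, only asparagine belongs to this group.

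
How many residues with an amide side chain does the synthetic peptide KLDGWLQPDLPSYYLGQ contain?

The amide-side-chain residues are Asn (N) and Gln (Q).
Matching residues: Q7, Q17.

2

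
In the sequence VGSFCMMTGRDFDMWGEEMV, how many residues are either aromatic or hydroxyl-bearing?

Aromatic: F, W, Y. Hydroxyl-bearing: S, T, Y.
Aromatic residues here: F4, F12, W15 (3).
Hydroxyl-bearing residues here: S3, T8 (2).
(Y belongs to both groups, but none appear in this sequence.) Total = 3 + 2 = 5.

5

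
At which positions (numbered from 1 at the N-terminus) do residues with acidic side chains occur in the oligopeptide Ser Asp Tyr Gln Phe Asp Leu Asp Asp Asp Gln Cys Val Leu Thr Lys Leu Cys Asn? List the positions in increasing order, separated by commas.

2, 6, 8, 9, 10

Only D (aspartate) and E (glutamate) carry a side-chain carboxylic acid.
Matching residues: Asp2, Asp6, Asp8, Asp9, Asp10.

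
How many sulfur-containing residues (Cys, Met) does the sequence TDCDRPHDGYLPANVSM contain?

Matching residues: C3, M17.

2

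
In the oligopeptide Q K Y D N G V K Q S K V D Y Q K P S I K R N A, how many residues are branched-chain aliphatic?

V, L, and I make up the branched-chain aliphatic group.
Matching residues: V7, V12, I19.

3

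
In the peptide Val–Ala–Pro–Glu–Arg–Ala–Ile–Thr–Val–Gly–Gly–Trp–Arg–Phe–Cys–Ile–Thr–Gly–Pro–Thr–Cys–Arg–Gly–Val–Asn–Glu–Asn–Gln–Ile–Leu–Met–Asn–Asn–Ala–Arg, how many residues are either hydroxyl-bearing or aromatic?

Hydroxyl-bearing: S, T, Y. Aromatic: F, W, Y.
Hydroxyl-bearing residues here: Thr8, Thr17, Thr20 (3).
Aromatic residues here: Trp12, Phe14 (2).
(Y belongs to both groups, but none appear in this sequence.) Total = 3 + 2 = 5.

5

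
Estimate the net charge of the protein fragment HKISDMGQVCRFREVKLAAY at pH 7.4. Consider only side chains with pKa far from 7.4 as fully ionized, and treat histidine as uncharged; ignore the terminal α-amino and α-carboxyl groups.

At pH ~7.4 the Lys and Arg side chains are protonated (+1), the Asp and Glu side chains are deprotonated (−1), and with His taken as neutral all other side chains carry no charge.
Positive (K, R): K2, R11, R13, K16 → +4.
Negative (D, E): D5, E14 → −2.
Net charge = (+4) + (−2) = +2.

+2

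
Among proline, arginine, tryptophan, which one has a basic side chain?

arginine

The basic amino acids are Lys (K), Arg (R), and His (H).
Of the listed options, only arginine belongs to this group.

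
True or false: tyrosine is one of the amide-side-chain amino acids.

False

Asparagine (N) and glutamine (Q) have uncharged amide side chains.
Tyrosine is not in this group.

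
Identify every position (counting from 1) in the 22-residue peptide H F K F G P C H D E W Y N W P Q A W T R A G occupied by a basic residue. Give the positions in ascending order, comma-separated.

Lysine (K), arginine (R), and histidine (H) have basic, nitrogen-containing side chains.
Matching residues: H1, K3, H8, R20.

1, 3, 8, 20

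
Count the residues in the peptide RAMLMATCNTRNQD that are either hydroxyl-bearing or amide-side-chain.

5

Hydroxyl-bearing: S, T, Y. Amide-side-chain: N, Q.
Hydroxyl-bearing residues here: T7, T10 (2).
Amide-side-chain residues here: N9, N12, Q13 (3).
The two groups share no amino acid, so total = 2 + 3 = 5.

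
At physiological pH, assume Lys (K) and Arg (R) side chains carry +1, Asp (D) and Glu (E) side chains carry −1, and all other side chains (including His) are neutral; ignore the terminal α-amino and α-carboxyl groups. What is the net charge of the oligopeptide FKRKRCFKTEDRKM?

Positive (K, R): K2, R3, K4, R5, K8, R12, K13 → +7.
Negative (D, E): E10, D11 → −2.
Net charge = (+7) + (−2) = +5.

+5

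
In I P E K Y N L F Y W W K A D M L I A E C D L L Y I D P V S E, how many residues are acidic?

The acidic residues are Asp (D) and Glu (E), whose side chains end in a carboxylate group.
Matching residues: E3, D14, E19, D21, D26, E30.

6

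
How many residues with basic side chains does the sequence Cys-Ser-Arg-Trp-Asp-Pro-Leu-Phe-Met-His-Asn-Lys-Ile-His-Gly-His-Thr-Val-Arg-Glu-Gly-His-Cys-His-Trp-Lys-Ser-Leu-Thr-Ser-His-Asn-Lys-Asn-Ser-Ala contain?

11

Lysine (K), arginine (R), and histidine (H) have basic, nitrogen-containing side chains.
Matching residues: Arg3, His10, Lys12, His14, His16, Arg19, His22, His24, Lys26, His31, Lys33.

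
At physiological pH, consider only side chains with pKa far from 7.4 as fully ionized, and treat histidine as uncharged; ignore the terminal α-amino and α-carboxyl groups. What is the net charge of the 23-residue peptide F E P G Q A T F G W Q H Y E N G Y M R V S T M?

Near pH 7.4, K and R contribute +1 each, D and E contribute −1 each, and every other side chain (His included, as stated) is uncharged.
Positive (K, R): R19 → +1.
Negative (D, E): E2, E14 → −2.
Net charge = (+1) + (−2) = −1.

-1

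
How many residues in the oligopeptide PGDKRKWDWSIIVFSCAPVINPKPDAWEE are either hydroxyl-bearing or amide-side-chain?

Hydroxyl-bearing: S, T, Y. Amide-side-chain: N, Q.
Hydroxyl-bearing residues here: S10, S15 (2).
Amide-side-chain residues here: N21 (1).
The two groups share no amino acid, so total = 2 + 1 = 3.

3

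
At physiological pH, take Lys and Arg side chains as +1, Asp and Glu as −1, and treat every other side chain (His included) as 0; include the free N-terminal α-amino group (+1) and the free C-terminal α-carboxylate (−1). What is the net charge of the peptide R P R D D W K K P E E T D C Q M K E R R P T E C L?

0

Positive (K, R): R1, R3, K7, K8, K17, R19, R20 → +7.
Negative (D, E): D4, D5, E10, E11, D13, E18, E23 → −7.
The N-terminus (+1) and C-terminus (−1) cancel.
Net charge = (+7) + (−7) = 0.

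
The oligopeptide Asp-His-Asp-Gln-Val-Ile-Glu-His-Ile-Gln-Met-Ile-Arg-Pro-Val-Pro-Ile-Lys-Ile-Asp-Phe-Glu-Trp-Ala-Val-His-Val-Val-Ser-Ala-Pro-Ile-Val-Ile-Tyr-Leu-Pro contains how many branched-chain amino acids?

Valine (V), leucine (L), and isoleucine (I) are the branched-chain amino acids.
Matching residues: Val5, Ile6, Ile9, Ile12, Val15, Ile17, Ile19, Val25, Val27, Val28, Ile32, Val33, Ile34, Leu36.

14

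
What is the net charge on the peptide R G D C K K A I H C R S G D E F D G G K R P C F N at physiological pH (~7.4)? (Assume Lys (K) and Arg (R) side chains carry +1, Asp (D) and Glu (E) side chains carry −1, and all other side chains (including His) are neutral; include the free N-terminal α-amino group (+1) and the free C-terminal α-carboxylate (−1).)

+2

Positive (K, R): R1, K5, K6, R11, K20, R21 → +6.
Negative (D, E): D3, D14, E15, D17 → −4.
The N-terminus (+1) and C-terminus (−1) cancel.
Net charge = (+6) + (−4) = +2.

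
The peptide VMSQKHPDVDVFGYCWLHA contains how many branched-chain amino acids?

The BCAAs are Val, Leu, and Ile — aliphatic side chains with a branch point.
Matching residues: V1, V9, V11, L17.

4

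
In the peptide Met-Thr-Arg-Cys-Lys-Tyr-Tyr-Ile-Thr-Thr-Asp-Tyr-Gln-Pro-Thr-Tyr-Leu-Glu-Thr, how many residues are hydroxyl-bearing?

9

S, T, and Y are the three residues with a side-chain hydroxyl.
Matching residues: Thr2, Tyr6, Tyr7, Thr9, Thr10, Tyr12, Thr15, Tyr16, Thr19.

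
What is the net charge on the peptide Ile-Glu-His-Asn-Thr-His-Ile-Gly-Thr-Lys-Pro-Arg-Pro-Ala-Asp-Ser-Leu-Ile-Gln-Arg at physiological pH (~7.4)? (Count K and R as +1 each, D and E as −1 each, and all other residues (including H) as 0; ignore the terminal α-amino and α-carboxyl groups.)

+1

Positive (K, R): Lys10, Arg12, Arg20 → +3.
Negative (D, E): Glu2, Asp15 → −2.
Net charge = (+3) + (−2) = +1.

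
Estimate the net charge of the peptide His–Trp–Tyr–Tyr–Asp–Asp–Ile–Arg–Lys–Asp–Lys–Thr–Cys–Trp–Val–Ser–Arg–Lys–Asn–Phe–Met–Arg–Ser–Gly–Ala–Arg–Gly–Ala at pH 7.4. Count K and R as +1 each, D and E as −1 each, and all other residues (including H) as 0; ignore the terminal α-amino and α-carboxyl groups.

Positive (K, R): Arg8, Lys9, Lys11, Arg17, Lys18, Arg22, Arg26 → +7.
Negative (D, E): Asp5, Asp6, Asp10 → −3.
Net charge = (+7) + (−3) = +4.

+4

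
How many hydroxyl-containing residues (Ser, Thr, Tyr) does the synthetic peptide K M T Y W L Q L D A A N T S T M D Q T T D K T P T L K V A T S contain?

Matching residues: T3, Y4, T13, S14, T15, T19, T20, T23, T25, T30, S31.

11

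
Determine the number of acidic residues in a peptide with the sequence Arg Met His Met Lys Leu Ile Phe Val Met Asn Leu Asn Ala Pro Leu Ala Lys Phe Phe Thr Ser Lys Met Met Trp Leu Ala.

Aspartate (D) and glutamate (E) have carboxylic-acid side chains and are the acidic amino acids.
None of the 28 residues belong to this group.

0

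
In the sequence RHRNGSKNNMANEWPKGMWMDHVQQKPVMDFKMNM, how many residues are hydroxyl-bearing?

1

S, T, and Y are the three residues with a side-chain hydroxyl.
Matching residues: S6.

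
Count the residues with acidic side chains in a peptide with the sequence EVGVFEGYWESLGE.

4

Only D (aspartate) and E (glutamate) carry a side-chain carboxylic acid.
Matching residues: E1, E6, E10, E14.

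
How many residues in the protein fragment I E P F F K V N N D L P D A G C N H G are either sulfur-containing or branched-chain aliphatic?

4

Sulfur-containing: C, M. Branched-chain aliphatic: I, L, V.
Sulfur-containing residues here: C16 (1).
Branched-chain aliphatic residues here: I1, V7, L11 (3).
The two groups share no amino acid, so total = 1 + 3 = 4.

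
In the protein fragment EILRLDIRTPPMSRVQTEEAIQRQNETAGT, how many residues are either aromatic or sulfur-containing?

Aromatic: F, W, Y. Sulfur-containing: C, M.
Aromatic residues here: none (0).
Sulfur-containing residues here: M12 (1).
The two groups share no amino acid, so total = 0 + 1 = 1.

1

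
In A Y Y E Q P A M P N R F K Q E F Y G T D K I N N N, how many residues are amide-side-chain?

6

The amide-side-chain residues are Asn (N) and Gln (Q).
Matching residues: Q5, N10, Q14, N23, N24, N25.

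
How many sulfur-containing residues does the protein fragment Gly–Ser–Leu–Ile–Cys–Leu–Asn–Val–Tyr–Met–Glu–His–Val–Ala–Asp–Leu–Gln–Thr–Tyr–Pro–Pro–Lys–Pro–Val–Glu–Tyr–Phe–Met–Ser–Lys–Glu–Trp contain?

3

Only Cys (C) and Met (M) have a sulfur atom in the side chain.
Matching residues: Cys5, Met10, Met28.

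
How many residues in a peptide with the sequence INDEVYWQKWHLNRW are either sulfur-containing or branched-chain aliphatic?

Sulfur-containing: C, M. Branched-chain aliphatic: I, L, V.
Sulfur-containing residues here: none (0).
Branched-chain aliphatic residues here: I1, V5, L12 (3).
The two groups share no amino acid, so total = 0 + 3 = 3.

3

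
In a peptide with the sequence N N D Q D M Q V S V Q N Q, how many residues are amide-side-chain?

The amide-side-chain residues are Asn (N) and Gln (Q).
Matching residues: N1, N2, Q4, Q7, Q11, N12, Q13.

7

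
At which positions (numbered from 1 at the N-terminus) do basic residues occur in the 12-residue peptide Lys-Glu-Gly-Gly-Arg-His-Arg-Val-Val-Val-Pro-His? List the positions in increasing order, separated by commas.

The basic amino acids are Lys (K), Arg (R), and His (H).
Matching residues: Lys1, Arg5, His6, Arg7, His12.

1, 5, 6, 7, 12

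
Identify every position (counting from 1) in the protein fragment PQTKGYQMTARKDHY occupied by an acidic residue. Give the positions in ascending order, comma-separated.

13

The acidic residues are Asp (D) and Glu (E), whose side chains end in a carboxylate group.
Matching residues: D13.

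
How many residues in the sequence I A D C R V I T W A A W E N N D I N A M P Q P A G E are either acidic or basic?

Acidic: D, E. Basic: H, K, R.
Acidic residues here: D3, E13, D16, E26 (4).
Basic residues here: R5 (1).
The two groups share no amino acid, so total = 4 + 1 = 5.

5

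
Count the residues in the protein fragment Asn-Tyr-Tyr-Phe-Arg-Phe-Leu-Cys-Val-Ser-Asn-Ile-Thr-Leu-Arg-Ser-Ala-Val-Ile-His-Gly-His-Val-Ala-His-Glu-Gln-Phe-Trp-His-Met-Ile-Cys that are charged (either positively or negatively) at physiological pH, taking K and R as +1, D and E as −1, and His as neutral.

Charged side chains at pH ~7.4: K, R (positive); D, E (negative).
Matching residues: Arg5, Arg15, Glu26.

3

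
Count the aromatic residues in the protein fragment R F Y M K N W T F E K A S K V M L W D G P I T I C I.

5

The aromatic amino acids are Phe (F, benzyl), Trp (W, indole), and Tyr (Y, phenol).
Matching residues: F2, Y3, W7, F9, W18.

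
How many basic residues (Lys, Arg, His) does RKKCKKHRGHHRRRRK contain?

14

Matching residues: R1, K2, K3, K5, K6, H7, R8, H10, H11, R12, R13, R14, R15, K16.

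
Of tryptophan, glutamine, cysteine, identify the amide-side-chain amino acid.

glutamine

The amide-side-chain residues are Asn (N) and Gln (Q).
Of the listed options, only glutamine belongs to this group.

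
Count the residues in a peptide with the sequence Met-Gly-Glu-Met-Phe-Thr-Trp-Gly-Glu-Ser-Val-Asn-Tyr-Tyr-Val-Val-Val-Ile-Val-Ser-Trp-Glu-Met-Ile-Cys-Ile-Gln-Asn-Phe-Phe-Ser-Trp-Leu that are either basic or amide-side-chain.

3

Basic: H, K, R. Amide-side-chain: N, Q.
Basic residues here: none (0).
Amide-side-chain residues here: Asn12, Gln27, Asn28 (3).
The two groups share no amino acid, so total = 0 + 3 = 3.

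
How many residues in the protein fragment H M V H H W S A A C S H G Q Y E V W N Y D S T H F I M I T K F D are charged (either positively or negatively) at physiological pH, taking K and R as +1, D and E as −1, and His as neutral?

Charged side chains at pH ~7.4: K, R (positive); D, E (negative).
Matching residues: E16, D21, K30, D32.

4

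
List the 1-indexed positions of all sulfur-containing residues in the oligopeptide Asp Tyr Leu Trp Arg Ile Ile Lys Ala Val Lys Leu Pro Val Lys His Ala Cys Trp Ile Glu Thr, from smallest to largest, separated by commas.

18

Cysteine (C, thiol) and methionine (M, thioether) are the two sulfur-containing amino acids.
Matching residues: Cys18.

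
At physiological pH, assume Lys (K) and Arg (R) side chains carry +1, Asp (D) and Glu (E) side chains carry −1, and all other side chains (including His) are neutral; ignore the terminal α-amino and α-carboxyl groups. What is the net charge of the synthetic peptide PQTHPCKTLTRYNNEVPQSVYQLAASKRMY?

Positive (K, R): K7, R11, K27, R28 → +4.
Negative (D, E): E15 → −1.
Net charge = (+4) + (−1) = +3.

+3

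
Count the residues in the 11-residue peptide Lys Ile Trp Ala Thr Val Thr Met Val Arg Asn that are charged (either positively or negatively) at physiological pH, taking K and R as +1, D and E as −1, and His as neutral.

2

Charged side chains at pH ~7.4: K, R (positive); D, E (negative).
Matching residues: Lys1, Arg10.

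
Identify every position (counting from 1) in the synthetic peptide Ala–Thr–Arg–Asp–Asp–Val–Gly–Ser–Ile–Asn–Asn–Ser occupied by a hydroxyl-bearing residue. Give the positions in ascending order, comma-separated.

The –OH-bearing residues are Ser, Thr (aliphatic alcohols), and Tyr (phenol).
Matching residues: Thr2, Ser8, Ser12.

2, 8, 12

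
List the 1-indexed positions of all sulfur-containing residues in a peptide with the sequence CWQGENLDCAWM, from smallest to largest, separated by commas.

The sulfur-bearing residues are cysteine (–SH) and methionine (–S–CH₃).
Matching residues: C1, C9, M12.

1, 9, 12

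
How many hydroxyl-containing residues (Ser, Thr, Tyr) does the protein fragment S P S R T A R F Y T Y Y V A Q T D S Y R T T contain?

Matching residues: S1, S3, T5, Y9, T10, Y11, Y12, T16, S18, Y19, T21, T22.

12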